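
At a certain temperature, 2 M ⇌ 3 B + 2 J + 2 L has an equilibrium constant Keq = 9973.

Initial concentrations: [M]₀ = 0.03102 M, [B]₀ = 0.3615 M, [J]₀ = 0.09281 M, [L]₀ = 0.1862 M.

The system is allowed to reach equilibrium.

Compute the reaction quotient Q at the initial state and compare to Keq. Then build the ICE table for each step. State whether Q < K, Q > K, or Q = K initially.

Q₀ = 0.01466; Q < K (proceeds forward)

Q₀ = 0.01466 vs Keq = 9973 ⇒ Q<K, forward
Step 1:
                  M         B         J         L
  Initial   0.03102    0.3615   0.09281    0.1862
  Change   -0.03095   0.04642   0.03095   0.03095
  Equil   7.0113e-05    0.4079    0.1238    0.2171
  solve Keq expr → x = 0.01547; check Q = 9973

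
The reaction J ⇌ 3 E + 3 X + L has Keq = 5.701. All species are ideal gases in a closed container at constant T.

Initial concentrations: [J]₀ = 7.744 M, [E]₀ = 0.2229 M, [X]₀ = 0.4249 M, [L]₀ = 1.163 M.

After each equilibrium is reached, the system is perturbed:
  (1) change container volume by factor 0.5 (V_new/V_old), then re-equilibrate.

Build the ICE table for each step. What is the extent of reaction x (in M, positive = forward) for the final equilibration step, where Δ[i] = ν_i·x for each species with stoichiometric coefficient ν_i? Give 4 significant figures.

Q₀ = 1.2759e-04 vs Keq = 5.701 ⇒ Q<K, forward
Step 1:
                   J          E          X          L
  init         7.744     0.2229     0.4249      1.163
  Δ          -0.4649      1.395      1.395     0.4649
  eq           7.279      1.618       1.82      1.628
  solve Keq expr → x = 0.4649; check Q = 5.701
Then change container volume by factor 0.5 (V_new/V_old).
Step 2:
                   J          E          X          L
  init         14.56      3.235      3.639      3.256
  Δ           0.5485     -1.646     -1.646    -0.5485
  eq           15.11      1.589      1.993      2.707
  solve Keq expr → x = -0.5485; check Q = 5.701

x = -0.5485 M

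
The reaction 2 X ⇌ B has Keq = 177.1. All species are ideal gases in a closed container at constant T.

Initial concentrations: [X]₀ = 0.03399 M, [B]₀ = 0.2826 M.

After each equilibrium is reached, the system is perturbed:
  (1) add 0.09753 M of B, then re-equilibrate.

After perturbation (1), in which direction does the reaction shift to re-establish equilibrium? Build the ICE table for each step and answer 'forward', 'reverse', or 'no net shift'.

Direction: reverse

Q₀ = 244.6 vs Keq = 177.1 ⇒ Q>K, reverse
Step 1:
                   X          B
  I          0.03399     0.2826
  C         0.005753  -0.002876
  E          0.03974     0.2797
  solve Keq expr → x = -0.002876; check Q = 177.1
Then add 0.09753 M of B.
Step 2:
                   X          B
  I          0.03974     0.3773
  C         0.006221   -0.00311
  E          0.04596     0.3741
  solve Keq expr → x = -0.00311; check Q = 177.1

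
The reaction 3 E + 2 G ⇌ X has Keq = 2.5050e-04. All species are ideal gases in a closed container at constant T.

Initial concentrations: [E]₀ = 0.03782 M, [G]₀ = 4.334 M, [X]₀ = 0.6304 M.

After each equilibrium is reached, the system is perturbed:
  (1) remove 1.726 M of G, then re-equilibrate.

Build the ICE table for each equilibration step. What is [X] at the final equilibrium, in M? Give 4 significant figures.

[X]_eq = 0.02349 M

Q₀ = 620.4 vs Keq = 2.5050e-04 ⇒ Q>K, reverse
Step 1:
                   E          G          X
  I          0.03782      4.334     0.6304
  C            1.759      1.173    -0.5863
  E            1.797      5.507    0.04407
  solve Keq expr → x = -0.5863; check Q = 2.5050e-04
Then remove 1.726 M of G.
Step 2:
                   E          G          X
  I            1.797      3.781    0.04407
  C          0.06173    0.04115   -0.02058
  E            1.859      3.822    0.02349
  solve Keq expr → x = -0.02058; check Q = 2.5050e-04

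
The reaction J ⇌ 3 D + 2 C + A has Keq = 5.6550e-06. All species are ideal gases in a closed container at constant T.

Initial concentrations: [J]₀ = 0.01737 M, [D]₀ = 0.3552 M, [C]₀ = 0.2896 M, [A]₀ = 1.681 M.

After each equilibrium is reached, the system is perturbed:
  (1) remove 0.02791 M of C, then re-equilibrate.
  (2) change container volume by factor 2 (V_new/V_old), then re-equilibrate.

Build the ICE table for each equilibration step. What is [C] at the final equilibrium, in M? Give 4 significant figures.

[C]_eq = 0.04811 M

Q₀ = 0.3637 vs Keq = 5.6550e-06 ⇒ Q>K, reverse
Step 1:
                    J           D           C           A
  I           0.01737      0.3552      0.2896       1.681
  C            0.1048     -0.3143     -0.2095     -0.1048
  E            0.1221     0.04089     0.08006       1.576
  solve Keq expr → x = -0.1048; check Q = 5.6550e-06
Then remove 0.02791 M of C.
Step 2:
                    J           D           C           A
  I            0.1221     0.04089     0.05215       1.576
  C         -0.003062    0.009185    0.006124    0.003062
  E            0.1191     0.05008     0.05827       1.579
  solve Keq expr → x = 0.003062; check Q = 5.6550e-06
Then change container volume by factor 2 (V_new/V_old).
Step 3:
                    J           D           C           A
  I           0.05954     0.02504     0.02914      0.7896
  C         -0.009485     0.02845     0.01897    0.009485
  E           0.05005     0.05349     0.04811      0.7991
  solve Keq expr → x = 0.009485; check Q = 5.6550e-06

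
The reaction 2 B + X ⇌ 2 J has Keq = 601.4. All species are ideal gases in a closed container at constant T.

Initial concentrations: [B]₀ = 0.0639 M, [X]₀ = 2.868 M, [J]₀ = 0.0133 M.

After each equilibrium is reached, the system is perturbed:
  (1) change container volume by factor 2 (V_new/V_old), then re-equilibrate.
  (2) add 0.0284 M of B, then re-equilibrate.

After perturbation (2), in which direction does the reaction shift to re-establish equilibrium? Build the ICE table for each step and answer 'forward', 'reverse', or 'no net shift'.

Direction: forward

Q₀ = 0.01511 vs Keq = 601.4 ⇒ Q<K, forward
Step 1:
                    B           X           J
  Initial      0.0639       2.868      0.0133
  Change     -0.06208    -0.03104     0.06208
  Equil      0.001825       2.837     0.07538
  solve Keq expr → x = 0.03104; check Q = 601.4
Then change container volume by factor 2 (V_new/V_old).
Step 2:
                    B           X           J
  Initial  9.1241e-04       1.418     0.03769
  Change   3.6534e-04  1.8267e-04 -3.6534e-04
  Equil      0.001278       1.419     0.03732
  solve Keq expr → x = -1.8267e-04; check Q = 601.4
Then add 0.0284 M of B.
Step 3:
                    B           X           J
  Initial     0.02968       1.419     0.03732
  Change     -0.02745    -0.01372     0.02745
  Equil      0.002228       1.405     0.06477
  solve Keq expr → x = 0.01372; check Q = 601.4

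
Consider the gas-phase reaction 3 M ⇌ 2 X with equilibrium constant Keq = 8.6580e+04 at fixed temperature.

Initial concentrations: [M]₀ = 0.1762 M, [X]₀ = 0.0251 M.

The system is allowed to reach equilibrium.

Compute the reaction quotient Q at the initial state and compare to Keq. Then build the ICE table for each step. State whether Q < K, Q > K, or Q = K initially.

Q₀ = 0.1152 vs Keq = 8.6580e+04 ⇒ Q<K, forward
Step 1:
                  M         X
  Initial    0.1762    0.0251
  Change    -0.1701    0.1134
  Equil    0.006052    0.1385
  solve Keq expr → x = 0.05672; check Q = 8.6580e+04

Q₀ = 0.1152; Q < K (proceeds forward)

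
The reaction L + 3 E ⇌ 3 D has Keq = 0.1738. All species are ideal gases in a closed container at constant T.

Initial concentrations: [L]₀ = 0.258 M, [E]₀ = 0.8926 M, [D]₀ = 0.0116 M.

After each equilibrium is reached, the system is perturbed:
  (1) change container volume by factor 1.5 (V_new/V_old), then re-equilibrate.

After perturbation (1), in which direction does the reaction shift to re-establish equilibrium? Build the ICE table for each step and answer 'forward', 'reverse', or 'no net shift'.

Q₀ = 8.5071e-06 vs Keq = 0.1738 ⇒ Q<K, forward
Step 1:
                   L          E          D
  init         0.258     0.8926     0.0116
  Δ         -0.06922    -0.2077     0.2077
  eq          0.1888     0.6849     0.2193
  solve Keq expr → x = 0.06922; check Q = 0.1738
Then change container volume by factor 1.5 (V_new/V_old).
Step 2:
                   L          E          D
  init        0.1259     0.4566     0.1462
  Δ         0.004418    0.01325   -0.01325
  eq          0.1303     0.4699     0.1329
  solve Keq expr → x = -0.004418; check Q = 0.1738

Direction: reverse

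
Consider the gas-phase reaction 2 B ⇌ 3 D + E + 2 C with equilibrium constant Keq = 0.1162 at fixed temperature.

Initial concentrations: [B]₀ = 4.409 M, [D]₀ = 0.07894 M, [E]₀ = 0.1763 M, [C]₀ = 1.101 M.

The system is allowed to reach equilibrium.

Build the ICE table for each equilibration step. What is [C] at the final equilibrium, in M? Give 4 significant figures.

Q₀ = 5.4080e-06 vs Keq = 0.1162 ⇒ Q<K, forward
Step 1:
                  B         D         E         C
  init        4.409   0.07894    0.1763     1.101
  Δ         -0.6369    0.9554    0.3185    0.6369
  eq          3.772     1.034    0.4948     1.738
  solve Keq expr → x = 0.3185; check Q = 0.1162

[C]_eq = 1.738 M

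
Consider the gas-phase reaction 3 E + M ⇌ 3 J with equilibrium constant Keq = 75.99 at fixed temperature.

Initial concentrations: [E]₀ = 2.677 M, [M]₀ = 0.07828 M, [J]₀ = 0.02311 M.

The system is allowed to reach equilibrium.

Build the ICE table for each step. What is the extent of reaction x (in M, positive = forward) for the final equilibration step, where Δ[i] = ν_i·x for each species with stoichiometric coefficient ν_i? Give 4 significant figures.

Q₀ = 8.2187e-06 vs Keq = 75.99 ⇒ Q<K, forward
Step 1:
                  E         M         J
  init        2.677   0.07828   0.02311
  Δ         -0.2348  -0.07826    0.2348
  eq          2.442 1.5498e-05    0.2579
  solve Keq expr → x = 0.07826; check Q = 75.99

x = 0.07826 M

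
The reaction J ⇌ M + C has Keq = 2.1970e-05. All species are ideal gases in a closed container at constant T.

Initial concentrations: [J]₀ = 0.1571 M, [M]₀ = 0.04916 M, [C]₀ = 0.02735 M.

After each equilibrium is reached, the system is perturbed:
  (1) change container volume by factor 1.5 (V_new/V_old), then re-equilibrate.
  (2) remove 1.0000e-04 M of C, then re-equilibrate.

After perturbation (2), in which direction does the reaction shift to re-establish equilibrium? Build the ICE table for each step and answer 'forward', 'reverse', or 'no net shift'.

Direction: forward

Q₀ = 0.008558 vs Keq = 2.1970e-05 ⇒ Q>K, reverse
Step 1:
                    J           M           C
  Initial      0.1571     0.04916     0.02735
  Change      0.02717    -0.02717    -0.02717
  Equil        0.1843     0.02199  1.8406e-04
  solve Keq expr → x = -0.02717; check Q = 2.1970e-05
Then change container volume by factor 1.5 (V_new/V_old).
Step 2:
                    J           M           C
  Initial      0.1228     0.01466  1.2271e-04
  Change  -6.0508e-05  6.0508e-05  6.0508e-05
  Equil        0.1228     0.01472  1.8322e-04
  solve Keq expr → x = 6.0508e-05; check Q = 2.1970e-05
Then remove 1.0000e-04 M of C.
Step 3:
                    J           M           C
  Initial      0.1228     0.01472  8.3218e-05
  Change  -9.8635e-05  9.8635e-05  9.8635e-05
  Equil        0.1227     0.01482  1.8185e-04
  solve Keq expr → x = 9.8635e-05; check Q = 2.1970e-05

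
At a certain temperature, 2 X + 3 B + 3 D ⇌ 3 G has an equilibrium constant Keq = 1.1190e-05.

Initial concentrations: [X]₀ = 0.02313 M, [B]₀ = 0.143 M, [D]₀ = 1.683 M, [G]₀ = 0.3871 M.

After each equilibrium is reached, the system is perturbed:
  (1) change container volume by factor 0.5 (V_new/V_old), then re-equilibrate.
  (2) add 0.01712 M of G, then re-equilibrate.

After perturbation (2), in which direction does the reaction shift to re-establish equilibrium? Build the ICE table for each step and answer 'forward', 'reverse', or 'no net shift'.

Direction: reverse

Q₀ = 7778 vs Keq = 1.1190e-05 ⇒ Q>K, reverse
Step 1:
                    X           B           D           G
  Initial     0.02313       0.143       1.683      0.3871
  Change       0.2513       0.377       0.377      -0.377
  Equil        0.2745        0.52        2.06     0.01012
  solve Keq expr → x = -0.1257; check Q = 1.1190e-05
Then change container volume by factor 0.5 (V_new/V_old).
Step 2:
                    X           B           D           G
  Initial      0.5489        1.04        4.12     0.02024
  Change     -0.02604    -0.03906    -0.03906     0.03906
  Equil        0.5229       1.001       4.081      0.0593
  solve Keq expr → x = 0.01302; check Q = 1.1190e-05
Then add 0.01712 M of G.
Step 3:
                    X           B           D           G
  Initial      0.5229       1.001       4.081     0.07642
  Change      0.01014     0.01522     0.01522    -0.01522
  Equil         0.533       1.016       4.096      0.0612
  solve Keq expr → x = -0.005072; check Q = 1.1190e-05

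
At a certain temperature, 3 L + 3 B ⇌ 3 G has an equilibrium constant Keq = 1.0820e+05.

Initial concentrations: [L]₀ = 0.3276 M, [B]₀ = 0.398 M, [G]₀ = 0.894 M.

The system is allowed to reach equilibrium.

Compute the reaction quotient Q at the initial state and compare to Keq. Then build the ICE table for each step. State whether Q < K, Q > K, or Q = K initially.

Q₀ = 322.4 vs Keq = 1.0820e+05 ⇒ Q<K, forward
Step 1:
                    L           B           G
  I            0.3276       0.398       0.894
  C           -0.2068     -0.2068      0.2068
  E            0.1208      0.1912       1.101
  solve Keq expr → x = 0.06893; check Q = 1.0820e+05

Q₀ = 322.4; Q < K (proceeds forward)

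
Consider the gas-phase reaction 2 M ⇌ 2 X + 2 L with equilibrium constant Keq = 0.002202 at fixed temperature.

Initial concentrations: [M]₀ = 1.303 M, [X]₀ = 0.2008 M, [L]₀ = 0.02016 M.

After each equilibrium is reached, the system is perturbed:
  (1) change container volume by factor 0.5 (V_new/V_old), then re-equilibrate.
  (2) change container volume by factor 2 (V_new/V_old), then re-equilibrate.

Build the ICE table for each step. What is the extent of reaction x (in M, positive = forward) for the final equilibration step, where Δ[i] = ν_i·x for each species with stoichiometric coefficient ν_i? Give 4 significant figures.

x = 0.02929 M

Q₀ = 9.6521e-06 vs Keq = 0.002202 ⇒ Q<K, forward
Step 1:
                   M          X          L
  I            1.303     0.2008    0.02016
  C            -0.14       0.14       0.14
  E            1.163     0.3408     0.1601
  solve Keq expr → x = 0.06999; check Q = 0.002202
Then change container volume by factor 0.5 (V_new/V_old).
Step 2:
                   M          X          L
  I            2.326     0.6816     0.3203
  C           0.1172    -0.1172    -0.1172
  E            2.443     0.5644     0.2031
  solve Keq expr → x = -0.05858; check Q = 0.002202
Then change container volume by factor 2 (V_new/V_old).
Step 3:
                   M          X          L
  I            1.222     0.2822     0.1016
  C         -0.05858    0.05858    0.05858
  E            1.163     0.3408     0.1601
  solve Keq expr → x = 0.02929; check Q = 0.002202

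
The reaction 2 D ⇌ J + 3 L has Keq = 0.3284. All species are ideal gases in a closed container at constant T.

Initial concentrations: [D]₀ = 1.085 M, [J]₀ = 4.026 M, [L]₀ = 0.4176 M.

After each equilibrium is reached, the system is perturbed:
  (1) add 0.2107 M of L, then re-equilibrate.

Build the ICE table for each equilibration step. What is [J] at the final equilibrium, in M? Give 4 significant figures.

Q₀ = 0.2491 vs Keq = 0.3284 ⇒ Q<K, forward
Step 1:
                    D           J           L
  init          1.085       4.026      0.4176
  Δ          -0.02239      0.0112     0.03359
  eq            1.063       4.037      0.4512
  solve Keq expr → x = 0.0112; check Q = 0.3284
Then add 0.2107 M of L.
Step 2:
                    D           J           L
  init          1.063       4.037      0.6619
  Δ            0.1172    -0.05858     -0.1758
  eq             1.18       3.979      0.4861
  solve Keq expr → x = -0.05858; check Q = 0.3284

[J]_eq = 3.979 M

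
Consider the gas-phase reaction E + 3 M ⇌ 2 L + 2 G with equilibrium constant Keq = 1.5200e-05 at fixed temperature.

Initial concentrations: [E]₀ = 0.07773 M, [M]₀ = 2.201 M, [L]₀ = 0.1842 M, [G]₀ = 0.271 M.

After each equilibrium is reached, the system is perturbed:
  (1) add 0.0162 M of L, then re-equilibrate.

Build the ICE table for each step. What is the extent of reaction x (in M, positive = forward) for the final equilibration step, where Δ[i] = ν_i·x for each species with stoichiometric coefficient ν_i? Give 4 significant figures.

Q₀ = 0.003007 vs Keq = 1.5200e-05 ⇒ Q>K, reverse
Step 1:
                  E         M         L         G
  Initial   0.07773     2.201    0.1842     0.271
  Change    0.07048    0.2114    -0.141    -0.141
  Equil      0.1482     2.412   0.04325      0.13
  solve Keq expr → x = -0.07048; check Q = 1.5200e-05
Then add 0.0162 M of L.
Step 2:
                  E         M         L         G
  Initial    0.1482     2.412   0.05945      0.13
  Change   0.005448   0.01634   -0.0109   -0.0109
  Equil      0.1537     2.429   0.04855    0.1191
  solve Keq expr → x = -0.005448; check Q = 1.5200e-05

x = -0.005448 M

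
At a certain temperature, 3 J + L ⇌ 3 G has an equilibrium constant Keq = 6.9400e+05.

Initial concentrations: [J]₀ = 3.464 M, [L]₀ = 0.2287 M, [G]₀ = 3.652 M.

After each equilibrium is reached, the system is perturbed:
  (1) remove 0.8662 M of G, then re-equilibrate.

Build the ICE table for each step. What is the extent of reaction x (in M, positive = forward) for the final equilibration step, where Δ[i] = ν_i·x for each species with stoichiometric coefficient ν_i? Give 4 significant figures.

x = 2.6744e-06 M

Q₀ = 5.124 vs Keq = 6.9400e+05 ⇒ Q<K, forward
Step 1:
                   J          L          G
  I            3.464     0.2287      3.652
  C          -0.6861    -0.2287     0.6861
  E            2.778 5.4875e-06      4.338
  solve Keq expr → x = 0.2287; check Q = 6.9400e+05
Then remove 0.8662 M of G.
Step 2:
                   J          L          G
  I            2.778 5.4875e-06      3.472
  C       -8.0233e-06 -2.6744e-06 8.0233e-06
  E            2.778 2.8131e-06      3.472
  solve Keq expr → x = 2.6744e-06; check Q = 6.9400e+05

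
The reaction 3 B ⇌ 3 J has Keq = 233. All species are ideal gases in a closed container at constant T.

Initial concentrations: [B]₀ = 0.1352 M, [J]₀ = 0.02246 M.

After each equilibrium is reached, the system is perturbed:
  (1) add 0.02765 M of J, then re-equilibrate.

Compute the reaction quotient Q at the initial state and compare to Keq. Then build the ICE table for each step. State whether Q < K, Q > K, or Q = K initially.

Q₀ = 0.004585; Q < K (proceeds forward)

Q₀ = 0.004585 vs Keq = 233 ⇒ Q<K, forward
Step 1:
                   B          J
  I           0.1352    0.02246
  C          -0.1132     0.1132
  E          0.02204     0.1356
  solve Keq expr → x = 0.03772; check Q = 233
Then add 0.02765 M of J.
Step 2:
                   B          J
  I          0.02204     0.1633
  C         0.003865  -0.003865
  E           0.0259     0.1594
  solve Keq expr → x = -0.001288; check Q = 233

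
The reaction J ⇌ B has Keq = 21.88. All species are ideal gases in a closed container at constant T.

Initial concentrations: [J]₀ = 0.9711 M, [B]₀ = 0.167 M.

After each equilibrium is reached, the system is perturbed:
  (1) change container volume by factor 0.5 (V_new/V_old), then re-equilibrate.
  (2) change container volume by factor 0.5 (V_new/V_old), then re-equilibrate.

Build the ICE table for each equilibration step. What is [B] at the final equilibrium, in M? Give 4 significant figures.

[B]_eq = 4.353 M

Q₀ = 0.172 vs Keq = 21.88 ⇒ Q<K, forward
Step 1:
                   J          B
  init        0.9711      0.167
  Δ          -0.9214     0.9214
  eq         0.04974      1.088
  solve Keq expr → x = 0.9214; check Q = 21.88
Then change container volume by factor 0.5 (V_new/V_old).
Step 2:
                   J          B
  init       0.09948      2.177
  Δ                0          0
  eq         0.09948      2.177
  solve Keq expr → x = 0; check Q = 21.88
Then change container volume by factor 0.5 (V_new/V_old).
Step 3:
                   J          B
  init         0.199      4.353
  Δ                0          0
  eq           0.199      4.353
  solve Keq expr → x = 0; check Q = 21.88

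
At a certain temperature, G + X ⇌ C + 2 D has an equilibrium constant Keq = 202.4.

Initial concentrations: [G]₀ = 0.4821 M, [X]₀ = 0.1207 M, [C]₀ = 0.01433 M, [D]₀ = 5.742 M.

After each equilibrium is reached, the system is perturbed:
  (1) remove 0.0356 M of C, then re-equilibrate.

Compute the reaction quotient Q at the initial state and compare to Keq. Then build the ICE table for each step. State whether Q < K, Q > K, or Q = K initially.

Q₀ = 8.119 vs Keq = 202.4 ⇒ Q<K, forward
Step 1:
                    G           X           C           D
  init         0.4821      0.1207     0.01433       5.742
  Δ          -0.08021    -0.08021     0.08021      0.1604
  eq           0.4019     0.04049     0.09454       5.902
  solve Keq expr → x = 0.08021; check Q = 202.4
Then remove 0.0356 M of C.
Step 2:
                    G           X           C           D
  init         0.4019     0.04049     0.05894       5.902
  Δ             -0.01       -0.01        0.01     0.02001
  eq           0.3919     0.03049     0.06894       5.922
  solve Keq expr → x = 0.01; check Q = 202.4

Q₀ = 8.119; Q < K (proceeds forward)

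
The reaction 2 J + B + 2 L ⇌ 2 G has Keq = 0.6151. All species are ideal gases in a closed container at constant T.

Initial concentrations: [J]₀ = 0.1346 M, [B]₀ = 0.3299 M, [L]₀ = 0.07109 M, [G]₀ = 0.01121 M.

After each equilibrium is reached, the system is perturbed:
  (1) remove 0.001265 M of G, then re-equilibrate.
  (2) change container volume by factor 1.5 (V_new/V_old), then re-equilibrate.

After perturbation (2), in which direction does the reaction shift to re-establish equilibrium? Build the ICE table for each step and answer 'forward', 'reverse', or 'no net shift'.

Direction: reverse

Q₀ = 4.16 vs Keq = 0.6151 ⇒ Q>K, reverse
Step 1:
                  J         B         L         G
  Initial    0.1346    0.3299   0.07109   0.01121
  Change   0.006277  0.003138  0.006277 -0.006277
  Equil      0.1409     0.333   0.07737  0.004933
  solve Keq expr → x = -0.003138; check Q = 0.6151
Then remove 0.001265 M of G.
Step 2:
                  J         B         L         G
  Initial    0.1409     0.333   0.07737  0.003668
  Change  -0.001148 -5.7402e-04 -0.001148  0.001148
  Equil      0.1397    0.3325   0.07622  0.004816
  solve Keq expr → x = 5.7402e-04; check Q = 0.6151
Then change container volume by factor 1.5 (V_new/V_old).
Step 3:
                  J         B         L         G
  Initial   0.09315    0.2216   0.05081  0.003211
  Change   0.001386 6.9290e-04  0.001386 -0.001386
  Equil     0.09454    0.2223    0.0522  0.001825
  solve Keq expr → x = -6.9290e-04; check Q = 0.6151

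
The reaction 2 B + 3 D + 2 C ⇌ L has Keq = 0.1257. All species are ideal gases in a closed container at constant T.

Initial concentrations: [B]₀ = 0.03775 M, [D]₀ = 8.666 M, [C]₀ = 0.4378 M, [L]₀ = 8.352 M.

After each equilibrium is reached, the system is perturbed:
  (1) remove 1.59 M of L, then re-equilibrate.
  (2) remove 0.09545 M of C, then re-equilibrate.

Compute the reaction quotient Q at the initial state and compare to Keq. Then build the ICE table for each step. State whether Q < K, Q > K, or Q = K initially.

Q₀ = 46.98 vs Keq = 0.1257 ⇒ Q>K, reverse
Step 1:
                    B           D           C           L
  init        0.03775       8.666      0.4378       8.352
  Δ            0.3371      0.5057      0.3371     -0.1686
  eq           0.3749       9.172      0.7749       8.183
  solve Keq expr → x = -0.1686; check Q = 0.1257
Then remove 1.59 M of L.
Step 2:
                    B           D           C           L
  init         0.3749       9.172      0.7749       6.593
  Δ           -0.0248     -0.0372     -0.0248      0.0124
  eq           0.3501       9.134      0.7501       6.606
  solve Keq expr → x = 0.0124; check Q = 0.1257
Then remove 0.09545 M of C.
Step 3:
                    B           D           C           L
  init         0.3501       9.134      0.6547       6.606
  Δ           0.03013     0.04519     0.03013    -0.01506
  eq           0.3802        9.18      0.6848       6.591
  solve Keq expr → x = -0.01506; check Q = 0.1257

Q₀ = 46.98; Q > K (proceeds reverse)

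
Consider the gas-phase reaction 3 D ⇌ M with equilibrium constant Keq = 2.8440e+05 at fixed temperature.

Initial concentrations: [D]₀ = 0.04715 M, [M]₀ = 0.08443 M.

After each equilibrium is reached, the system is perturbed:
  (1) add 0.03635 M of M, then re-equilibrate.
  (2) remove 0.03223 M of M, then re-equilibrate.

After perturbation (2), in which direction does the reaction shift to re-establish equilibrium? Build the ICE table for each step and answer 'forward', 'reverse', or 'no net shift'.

Q₀ = 805.5 vs Keq = 2.8440e+05 ⇒ Q<K, forward
Step 1:
                    D           M
  init        0.04715     0.08443
  Δ          -0.04014     0.01338
  eq         0.007006     0.09781
  solve Keq expr → x = 0.01338; check Q = 2.8440e+05
Then add 0.03635 M of M.
Step 2:
                    D           M
  init       0.007006      0.1342
  Δ        7.7328e-04 -2.5776e-04
  eq          0.00778      0.1339
  solve Keq expr → x = -2.5776e-04; check Q = 2.8440e+05
Then remove 0.03223 M of M.
Step 3:
                    D           M
  init        0.00778      0.1017
  Δ       -6.7700e-04  2.2567e-04
  eq         0.007103      0.1019
  solve Keq expr → x = 2.2567e-04; check Q = 2.8440e+05

Direction: forward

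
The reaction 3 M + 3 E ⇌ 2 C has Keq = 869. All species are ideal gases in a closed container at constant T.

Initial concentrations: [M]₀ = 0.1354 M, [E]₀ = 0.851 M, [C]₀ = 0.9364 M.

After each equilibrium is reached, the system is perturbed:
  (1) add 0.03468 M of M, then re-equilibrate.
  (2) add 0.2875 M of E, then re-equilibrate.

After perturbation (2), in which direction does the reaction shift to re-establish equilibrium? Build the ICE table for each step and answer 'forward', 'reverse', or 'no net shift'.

Q₀ = 573.2 vs Keq = 869 ⇒ Q<K, forward
Step 1:
                  M         E         C
  init       0.1354     0.851    0.9364
  Δ        -0.01464  -0.01464  0.009762
  eq         0.1208    0.8364    0.9462
  solve Keq expr → x = 0.004881; check Q = 869
Then add 0.03468 M of M.
Step 2:
                  M         E         C
  init       0.1554    0.8364    0.9462
  Δ        -0.02871  -0.02871   0.01914
  eq         0.1267    0.8076    0.9653
  solve Keq expr → x = 0.009569; check Q = 869
Then add 0.2875 M of E.
Step 3:
                  M         E         C
  init       0.1267     1.095    0.9653
  Δ         -0.0294   -0.0294    0.0196
  eq        0.09733     1.066    0.9849
  solve Keq expr → x = 0.009799; check Q = 869

Direction: forward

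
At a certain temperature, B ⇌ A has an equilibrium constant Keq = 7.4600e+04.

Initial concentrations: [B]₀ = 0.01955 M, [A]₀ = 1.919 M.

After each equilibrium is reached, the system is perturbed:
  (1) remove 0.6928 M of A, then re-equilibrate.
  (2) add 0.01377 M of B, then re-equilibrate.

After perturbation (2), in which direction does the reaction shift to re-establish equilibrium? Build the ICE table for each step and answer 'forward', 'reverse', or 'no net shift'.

Q₀ = 98.16 vs Keq = 7.4600e+04 ⇒ Q<K, forward
Step 1:
                  B         A
  I         0.01955     1.919
  C        -0.01952   0.01952
  E       2.5986e-05     1.939
  solve Keq expr → x = 0.01952; check Q = 7.4600e+04
Then remove 0.6928 M of A.
Step 2:
                  B         A
  I       2.5986e-05     1.246
  C       -9.2867e-06 9.2867e-06
  E       1.6699e-05     1.246
  solve Keq expr → x = 9.2867e-06; check Q = 7.4600e+04
Then add 0.01377 M of B.
Step 3:
                  B         A
  I         0.01379     1.246
  C        -0.01377   0.01377
  E       1.6883e-05      1.26
  solve Keq expr → x = 0.01377; check Q = 7.4600e+04

Direction: forward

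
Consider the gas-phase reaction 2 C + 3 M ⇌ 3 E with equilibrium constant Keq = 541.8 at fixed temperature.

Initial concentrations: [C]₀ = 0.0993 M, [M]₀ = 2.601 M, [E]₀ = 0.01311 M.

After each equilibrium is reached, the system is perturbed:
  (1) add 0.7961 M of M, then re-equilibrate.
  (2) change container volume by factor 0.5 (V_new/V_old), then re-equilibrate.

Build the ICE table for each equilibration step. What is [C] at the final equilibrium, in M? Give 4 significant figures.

Q₀ = 1.2986e-05 vs Keq = 541.8 ⇒ Q<K, forward
Step 1:
                   C          M          E
  I           0.0993      2.601    0.01311
  C         -0.09858    -0.1479     0.1479
  E       7.2218e-04      2.453      0.161
  solve Keq expr → x = 0.04929; check Q = 541.8
Then add 0.7961 M of M.
Step 2:
                   C          M          E
  I       7.2218e-04      3.249      0.161
  C       -2.4671e-04 -3.7006e-04 3.7006e-04
  E       4.7547e-04      3.249     0.1613
  solve Keq expr → x = 1.2335e-04; check Q = 541.8
Then change container volume by factor 0.5 (V_new/V_old).
Step 3:
                   C          M          E
  I       9.5094e-04      6.498     0.3227
  C       -4.7382e-04 -7.1073e-04 7.1073e-04
  E       4.7712e-04      6.497     0.3234
  solve Keq expr → x = 2.3691e-04; check Q = 541.8

[C]_eq = 4.7712e-04 M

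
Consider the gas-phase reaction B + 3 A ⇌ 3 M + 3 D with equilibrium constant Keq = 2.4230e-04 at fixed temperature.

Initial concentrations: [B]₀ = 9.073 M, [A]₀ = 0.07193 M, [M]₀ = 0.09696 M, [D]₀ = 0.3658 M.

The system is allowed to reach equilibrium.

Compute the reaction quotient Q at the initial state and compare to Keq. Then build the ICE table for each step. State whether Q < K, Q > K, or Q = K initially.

Q₀ = 0.01321; Q > K (proceeds reverse)

Q₀ = 0.01321 vs Keq = 2.4230e-04 ⇒ Q>K, reverse
Step 1:
                    B           A           M           D
  I             9.073     0.07193     0.09696      0.3658
  C           0.01597     0.04791    -0.04791    -0.04791
  E             9.089      0.1198     0.04905      0.3179
  solve Keq expr → x = -0.01597; check Q = 2.4230e-04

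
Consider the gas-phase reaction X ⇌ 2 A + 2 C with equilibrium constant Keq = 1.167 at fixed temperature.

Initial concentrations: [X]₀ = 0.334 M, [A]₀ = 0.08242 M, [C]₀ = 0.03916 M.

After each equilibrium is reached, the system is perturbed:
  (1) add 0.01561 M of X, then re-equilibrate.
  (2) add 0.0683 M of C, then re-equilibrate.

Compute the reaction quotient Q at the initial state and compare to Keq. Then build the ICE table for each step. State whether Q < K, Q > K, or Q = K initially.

Q₀ = 3.1189e-05; Q < K (proceeds forward)

Q₀ = 3.1189e-05 vs Keq = 1.167 ⇒ Q<K, forward
Step 1:
                   X          A          C
  Initial      0.334    0.08242    0.03916
  Change     -0.2498     0.4996     0.4996
  Equil      0.08422      0.582     0.5387
  solve Keq expr → x = 0.2498; check Q = 1.167
Then add 0.01561 M of X.
Step 2:
                   X          A          C
  Initial    0.09983      0.582     0.5387
  Change   -0.006938    0.01388    0.01388
  Equil       0.0929     0.5958     0.5526
  solve Keq expr → x = 0.006938; check Q = 1.167
Then add 0.0683 M of C.
Step 3:
                   X          A          C
  Initial     0.0929     0.5958     0.6209
  Change    0.009874   -0.01975   -0.01975
  Equil       0.1028     0.5761     0.6011
  solve Keq expr → x = -0.009874; check Q = 1.167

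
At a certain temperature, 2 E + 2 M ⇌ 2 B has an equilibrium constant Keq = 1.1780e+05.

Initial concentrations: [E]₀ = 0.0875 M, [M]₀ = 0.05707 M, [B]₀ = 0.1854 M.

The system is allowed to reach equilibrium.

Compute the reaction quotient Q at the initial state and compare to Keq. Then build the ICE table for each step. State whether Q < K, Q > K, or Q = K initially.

Q₀ = 1378 vs Keq = 1.1780e+05 ⇒ Q<K, forward
Step 1:
                    E           M           B
  init         0.0875     0.05707      0.1854
  Δ          -0.04237    -0.04237     0.04237
  eq          0.04513      0.0147      0.2278
  solve Keq expr → x = 0.02118; check Q = 1.1780e+05

Q₀ = 1378; Q < K (proceeds forward)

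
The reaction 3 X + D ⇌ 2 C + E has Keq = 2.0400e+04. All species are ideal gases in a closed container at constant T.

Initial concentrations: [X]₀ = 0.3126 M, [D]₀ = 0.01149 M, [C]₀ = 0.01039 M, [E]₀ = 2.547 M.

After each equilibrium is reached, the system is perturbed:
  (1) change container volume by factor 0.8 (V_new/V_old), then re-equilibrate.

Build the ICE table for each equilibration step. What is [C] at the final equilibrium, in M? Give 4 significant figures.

Q₀ = 0.7834 vs Keq = 2.0400e+04 ⇒ Q<K, forward
Step 1:
                  X         D         C         E
  Initial    0.3126   0.01149   0.01039     2.547
  Change   -0.03445  -0.01148   0.02297   0.01148
  Equil      0.2781 6.4847e-06   0.03336     2.558
  solve Keq expr → x = 0.01148; check Q = 2.0400e+04
Then change container volume by factor 0.8 (V_new/V_old).
Step 2:
                  X         D         C         E
  Initial    0.3477 8.1059e-06    0.0417     3.198
  Change  -4.8597e-06 -1.6199e-06 3.2398e-06 1.6199e-06
  Equil      0.3477 6.4860e-06    0.0417     3.198
  solve Keq expr → x = 1.6199e-06; check Q = 2.0400e+04

[C]_eq = 0.0417 M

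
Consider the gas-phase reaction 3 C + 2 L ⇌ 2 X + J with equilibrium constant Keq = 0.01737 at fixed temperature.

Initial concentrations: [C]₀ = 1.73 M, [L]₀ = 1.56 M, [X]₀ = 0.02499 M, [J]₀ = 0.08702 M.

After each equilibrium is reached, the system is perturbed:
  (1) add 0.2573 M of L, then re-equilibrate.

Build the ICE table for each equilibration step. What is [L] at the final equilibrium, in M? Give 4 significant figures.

[L]_eq = 1.42 M

Q₀ = 4.3128e-06 vs Keq = 0.01737 ⇒ Q<K, forward
Step 1:
                  C         L         X         J
  init         1.73      1.56   0.02499   0.08702
  Δ         -0.5476    -0.365     0.365    0.1825
  eq          1.182     1.195      0.39    0.2695
  solve Keq expr → x = 0.1825; check Q = 0.01737
Then add 0.2573 M of L.
Step 2:
                  C         L         X         J
  init        1.182     1.452      0.39    0.2695
  Δ        -0.04873  -0.03249   0.03249   0.01624
  eq          1.134      1.42    0.4225    0.2858
  solve Keq expr → x = 0.01624; check Q = 0.01737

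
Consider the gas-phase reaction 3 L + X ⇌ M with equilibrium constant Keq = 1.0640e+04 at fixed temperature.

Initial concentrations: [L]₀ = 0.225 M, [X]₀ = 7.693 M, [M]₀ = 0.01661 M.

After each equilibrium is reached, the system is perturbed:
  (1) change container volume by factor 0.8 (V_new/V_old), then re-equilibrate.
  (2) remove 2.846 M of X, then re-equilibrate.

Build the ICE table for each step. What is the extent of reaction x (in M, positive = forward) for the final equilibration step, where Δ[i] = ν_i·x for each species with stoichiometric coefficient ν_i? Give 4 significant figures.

x = -4.2655e-04 M

Q₀ = 0.1896 vs Keq = 1.0640e+04 ⇒ Q<K, forward
Step 1:
                   L          X          M
  init         0.225      7.693    0.01661
  Δ          -0.2147   -0.07157    0.07157
  eq         0.01028      7.621    0.08818
  solve Keq expr → x = 0.07157; check Q = 1.0640e+04
Then change container volume by factor 0.8 (V_new/V_old).
Step 2:
                   L          X          M
  init       0.01285      9.527     0.1102
  Δ        -0.002544 -8.4807e-04 8.4807e-04
  eq         0.01031      9.526     0.1111
  solve Keq expr → x = 8.4807e-04; check Q = 1.0640e+04
Then remove 2.846 M of X.
Step 3:
                   L          X          M
  init       0.01031       6.68     0.1111
  Δ          0.00128 4.2655e-04 -4.2655e-04
  eq         0.01159       6.68     0.1106
  solve Keq expr → x = -4.2655e-04; check Q = 1.0640e+04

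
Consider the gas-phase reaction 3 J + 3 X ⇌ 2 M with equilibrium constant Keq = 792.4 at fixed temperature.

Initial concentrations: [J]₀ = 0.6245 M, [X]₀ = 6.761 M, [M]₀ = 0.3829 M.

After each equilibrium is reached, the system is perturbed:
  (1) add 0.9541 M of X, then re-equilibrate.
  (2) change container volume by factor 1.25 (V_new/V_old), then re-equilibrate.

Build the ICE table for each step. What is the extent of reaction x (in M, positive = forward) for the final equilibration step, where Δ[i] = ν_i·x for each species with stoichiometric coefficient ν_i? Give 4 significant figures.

x = -0.001187 M

Q₀ = 0.001948 vs Keq = 792.4 ⇒ Q<K, forward
Step 1:
                   J          X          M
  init        0.6245      6.761     0.3829
  Δ          -0.6095    -0.6095     0.4063
  eq           0.015      6.152     0.7892
  solve Keq expr → x = 0.2032; check Q = 792.4
Then add 0.9541 M of X.
Step 2:
                   J          X          M
  init         0.015      7.106     0.7892
  Δ        -0.001996  -0.001996   0.001331
  eq         0.01301      7.104     0.7906
  solve Keq expr → x = 6.6542e-04; check Q = 792.4
Then change container volume by factor 1.25 (V_new/V_old).
Step 3:
                   J          X          M
  init       0.01041      5.683     0.6324
  Δ         0.003562   0.003562  -0.002375
  eq         0.01397      5.686     0.6301
  solve Keq expr → x = -0.001187; check Q = 792.4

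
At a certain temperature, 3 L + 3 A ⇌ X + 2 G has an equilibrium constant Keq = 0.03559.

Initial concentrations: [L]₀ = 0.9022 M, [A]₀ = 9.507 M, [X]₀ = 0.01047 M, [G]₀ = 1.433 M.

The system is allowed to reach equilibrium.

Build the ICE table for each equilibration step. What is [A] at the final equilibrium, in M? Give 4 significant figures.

Q₀ = 3.4072e-05 vs Keq = 0.03559 ⇒ Q<K, forward
Step 1:
                  L         A         X         G
  I          0.9022     9.507   0.01047     1.433
  C         -0.5985   -0.5985    0.1995     0.399
  E          0.3037     8.908      0.21     1.832
  solve Keq expr → x = 0.1995; check Q = 0.03559

[A]_eq = 8.908 M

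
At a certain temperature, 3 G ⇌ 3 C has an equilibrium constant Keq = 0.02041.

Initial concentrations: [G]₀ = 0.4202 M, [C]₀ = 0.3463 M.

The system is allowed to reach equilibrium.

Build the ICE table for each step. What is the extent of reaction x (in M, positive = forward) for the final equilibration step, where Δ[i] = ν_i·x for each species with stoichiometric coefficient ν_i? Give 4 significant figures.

Q₀ = 0.5597 vs Keq = 0.02041 ⇒ Q>K, reverse
Step 1:
                    G           C
  init         0.4202      0.3463
  Δ            0.1818     -0.1818
  eq            0.602      0.1645
  solve Keq expr → x = -0.0606; check Q = 0.02041

x = -0.0606 M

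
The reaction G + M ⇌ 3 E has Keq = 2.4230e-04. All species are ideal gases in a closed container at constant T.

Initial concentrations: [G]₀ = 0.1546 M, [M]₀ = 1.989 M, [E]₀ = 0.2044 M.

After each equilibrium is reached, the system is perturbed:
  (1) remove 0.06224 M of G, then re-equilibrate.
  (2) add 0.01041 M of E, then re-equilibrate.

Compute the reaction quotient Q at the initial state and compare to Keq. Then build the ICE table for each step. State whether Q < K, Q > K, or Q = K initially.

Q₀ = 0.02777; Q > K (proceeds reverse)

Q₀ = 0.02777 vs Keq = 2.4230e-04 ⇒ Q>K, reverse
Step 1:
                   G          M          E
  init        0.1546      1.989     0.2044
  Δ          0.05254    0.05254    -0.1576
  eq          0.2071      2.042    0.04679
  solve Keq expr → x = -0.05254; check Q = 2.4230e-04
Then remove 0.06224 M of G.
Step 2:
                   G          M          E
  init        0.1449      2.042    0.04679
  Δ         0.001694   0.001694  -0.005082
  eq          0.1466      2.043    0.04171
  solve Keq expr → x = -0.001694; check Q = 2.4230e-04
Then add 0.01041 M of E.
Step 3:
                   G          M          E
  init        0.1466      2.043    0.05212
  Δ         0.003357   0.003357   -0.01007
  eq          0.1499      2.047    0.04205
  solve Keq expr → x = -0.003357; check Q = 2.4230e-04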